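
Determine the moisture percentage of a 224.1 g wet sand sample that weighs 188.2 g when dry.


Formula: MC = (W_wet - W_dry) / W_wet * 100
Water mass = 224.1 - 188.2 = 35.9 g
MC = 35.9 / 224.1 * 100 = 16.0196%

Answer: 16.0196%


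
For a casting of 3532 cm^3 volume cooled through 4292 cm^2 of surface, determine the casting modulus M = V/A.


Formula: Casting Modulus M = V / A
M = 3532 cm^3 / 4292 cm^2 = 0.8229 cm

Final answer: 0.8229 cm


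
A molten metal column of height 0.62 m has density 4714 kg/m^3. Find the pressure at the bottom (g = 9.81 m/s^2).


Formula: P = rho * g * h
rho * g = 4714 * 9.81 = 46244.34 N/m^3
P = 46244.34 * 0.62 = 28671.4908 Pa

28671.4908 Pa


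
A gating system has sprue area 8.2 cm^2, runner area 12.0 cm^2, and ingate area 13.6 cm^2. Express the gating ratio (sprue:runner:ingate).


Sprue:Runner:Ingate = 1 : 12.0/8.2 : 13.6/8.2 = 1:1.46:1.66


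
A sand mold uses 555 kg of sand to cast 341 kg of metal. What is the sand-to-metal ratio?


Formula: Sand-to-Metal Ratio = W_sand / W_metal
Ratio = 555 kg / 341 kg = 1.6276

1.6276


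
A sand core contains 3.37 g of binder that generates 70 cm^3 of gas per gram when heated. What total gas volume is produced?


Formula: V_gas = W_binder * gas_evolution_rate
V = 3.37 g * 70 cm^3/g = 235.9000 cm^3

Answer: 235.9000 cm^3


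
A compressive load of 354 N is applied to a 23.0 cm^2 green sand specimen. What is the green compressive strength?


Formula: Compressive Strength = Force / Area
Strength = 354 N / 23.0 cm^2 = 15.3913 N/cm^2


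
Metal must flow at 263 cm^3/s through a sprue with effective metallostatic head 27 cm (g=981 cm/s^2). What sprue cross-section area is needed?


Formula: v = sqrt(2*g*h), A = Q/v
Velocity: v = sqrt(2 * 981 * 27) = sqrt(52974) = 230.1608 cm/s
Sprue area: A = Q / v = 263 / 230.1608 = 1.1427 cm^2

1.1427 cm^2


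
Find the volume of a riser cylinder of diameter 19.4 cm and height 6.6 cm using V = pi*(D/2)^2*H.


Formula: V = pi * (D/2)^2 * H  (cylinder volume)
Radius = D/2 = 19.4/2 = 9.7 cm
V = pi * 9.7^2 * 6.6 = 1950.9102 cm^3


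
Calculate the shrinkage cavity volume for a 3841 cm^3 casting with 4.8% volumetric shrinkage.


Formula: V_shrink = V_casting * shrinkage_pct / 100
V_shrink = 3841 cm^3 * 4.8 / 100 = 184.3680 cm^3

184.3680 cm^3


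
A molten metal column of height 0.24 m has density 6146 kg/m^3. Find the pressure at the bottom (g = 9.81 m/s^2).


Formula: P = rho * g * h
rho * g = 6146 * 9.81 = 60292.26 N/m^3
P = 60292.26 * 0.24 = 14470.1424 Pa

Final answer: 14470.1424 Pa


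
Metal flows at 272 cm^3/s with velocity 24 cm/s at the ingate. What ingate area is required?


Formula: A_ingate = Q / v  (continuity equation)
A = 272 cm^3/s / 24 cm/s = 11.3333 cm^2


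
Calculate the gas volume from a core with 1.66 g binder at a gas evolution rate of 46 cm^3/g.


Formula: V_gas = W_binder * gas_evolution_rate
V = 1.66 g * 46 cm^3/g = 76.3600 cm^3

Answer: 76.3600 cm^3


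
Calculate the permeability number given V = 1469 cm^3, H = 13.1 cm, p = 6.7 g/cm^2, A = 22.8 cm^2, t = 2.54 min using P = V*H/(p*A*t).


Formula: Permeability Number P = (V * H) / (p * A * t)
Numerator: V * H = 1469 * 13.1 = 19243.9
Denominator: p * A * t = 6.7 * 22.8 * 2.54 = 388.0104
P = 19243.9 / 388.0104 = 49.5964

49.5964


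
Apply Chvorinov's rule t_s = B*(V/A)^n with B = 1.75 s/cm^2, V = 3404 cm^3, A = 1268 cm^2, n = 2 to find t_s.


Formula: t_s = B * (V/A)^n  (Chvorinov's rule, n=2)
Modulus M = V/A = 3404/1268 = 2.684543 cm
M^2 = 2.684543^2 = 7.206771 cm^2
t_s = 1.75 * 7.206771 = 12.6118 s


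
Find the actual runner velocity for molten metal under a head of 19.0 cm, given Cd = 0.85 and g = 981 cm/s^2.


Formula: v = Cd * sqrt(2 * g * h)  (Torricelli with discharge coefficient)
2*g*h = 2 * 981 * 19.0 = 37278.0 cm^2/s^2
sqrt(37278.0) = 193.07511 cm/s
v = 0.85 * 193.07511 = 164.1138 cm/s

164.1138 cm/s


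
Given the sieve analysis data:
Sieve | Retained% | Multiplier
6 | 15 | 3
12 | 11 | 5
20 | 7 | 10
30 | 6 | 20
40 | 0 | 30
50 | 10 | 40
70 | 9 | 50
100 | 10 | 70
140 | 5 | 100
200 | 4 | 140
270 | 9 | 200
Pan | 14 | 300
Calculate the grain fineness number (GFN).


Formula: GFN = sum(pct * multiplier) / sum(pct)
sum(pct * multiplier) = 8900
sum(pct) = 100
GFN = 8900 / 100 = 89.00


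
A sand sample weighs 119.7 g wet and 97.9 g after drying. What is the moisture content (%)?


Formula: MC = (W_wet - W_dry) / W_wet * 100
Water mass = 119.7 - 97.9 = 21.8 g
MC = 21.8 / 119.7 * 100 = 18.2122%

Answer: 18.2122%


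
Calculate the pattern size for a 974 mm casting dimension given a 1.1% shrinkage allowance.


Formula: L_pattern = L_casting * (1 + shrinkage_rate/100)
Shrinkage factor = 1 + 1.1/100 = 1.011
L_pattern = 974 mm * 1.011 = 984.7140 mm


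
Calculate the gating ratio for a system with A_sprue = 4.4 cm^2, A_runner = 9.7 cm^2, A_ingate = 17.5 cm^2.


Sprue:Runner:Ingate = 1 : 9.7/4.4 : 17.5/4.4 = 1:2.20:3.98


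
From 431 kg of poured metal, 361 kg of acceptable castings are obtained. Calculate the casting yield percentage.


Formula: Casting Yield = (W_good / W_total) * 100
Yield = (361 kg / 431 kg) * 100 = 83.7587%

Final answer: 83.7587%


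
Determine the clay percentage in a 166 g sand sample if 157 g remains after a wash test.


Formula: Clay% = (W_total - W_washed) / W_total * 100
Clay mass = 166 - 157 = 9 g
Clay% = 9 / 166 * 100 = 5.4217%


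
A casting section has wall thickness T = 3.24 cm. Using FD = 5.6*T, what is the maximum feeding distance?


Formula: FD = 5.6 * T  (riser feeding-distance rule)
FD = 5.6 * 3.24 cm = 18.1440 cm

Answer: 18.1440 cm


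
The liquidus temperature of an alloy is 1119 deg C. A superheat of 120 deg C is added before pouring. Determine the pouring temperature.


Formula: T_pour = T_melt + Superheat
T_pour = 1119 + 120 = 1239 deg C


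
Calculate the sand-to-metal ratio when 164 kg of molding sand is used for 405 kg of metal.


Formula: Sand-to-Metal Ratio = W_sand / W_metal
Ratio = 164 kg / 405 kg = 0.4049

0.4049


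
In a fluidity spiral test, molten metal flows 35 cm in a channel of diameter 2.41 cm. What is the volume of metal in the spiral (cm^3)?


Formula: V = pi * (d/2)^2 * L  (cylinder volume)
Radius = 2.41/2 = 1.205 cm
V = pi * 1.205^2 * 35 = 159.6585 cm^3


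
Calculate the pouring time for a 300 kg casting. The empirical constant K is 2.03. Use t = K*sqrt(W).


Formula: t = K * sqrt(W)
sqrt(W) = sqrt(300) = 17.32051
t = 2.03 * 17.32051 = 35.1606 s

Final answer: 35.1606 s


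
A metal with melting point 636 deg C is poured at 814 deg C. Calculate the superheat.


Formula: Superheat = T_pour - T_melt
Superheat = 814 - 636 = 178 deg C

Answer: 178 deg C


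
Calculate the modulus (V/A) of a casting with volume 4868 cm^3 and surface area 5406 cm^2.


Formula: Casting Modulus M = V / A
M = 4868 cm^3 / 5406 cm^2 = 0.9005 cm

Answer: 0.9005 cm


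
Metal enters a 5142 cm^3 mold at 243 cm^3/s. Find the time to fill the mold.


Formula: t_fill = V_mold / Q_flow
t = 5142 cm^3 / 243 cm^3/s = 21.1605 s

21.1605 s


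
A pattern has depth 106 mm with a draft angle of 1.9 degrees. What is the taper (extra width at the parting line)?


Formula: taper = depth * tan(draft_angle)
tan(1.9 deg) = 0.0331734
taper = 106 mm * 0.0331734 = 3.5164 mm

Final answer: 3.5164 mm


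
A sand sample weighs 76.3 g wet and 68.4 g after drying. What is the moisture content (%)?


Formula: MC = (W_wet - W_dry) / W_wet * 100
Water mass = 76.3 - 68.4 = 7.9 g
MC = 7.9 / 76.3 * 100 = 10.3539%


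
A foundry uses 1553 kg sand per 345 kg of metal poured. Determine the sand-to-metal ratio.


Formula: Sand-to-Metal Ratio = W_sand / W_metal
Ratio = 1553 kg / 345 kg = 4.5014

4.5014


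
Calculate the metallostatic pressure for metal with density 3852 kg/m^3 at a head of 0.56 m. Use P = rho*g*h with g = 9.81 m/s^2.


Formula: P = rho * g * h
rho * g = 3852 * 9.81 = 37788.12 N/m^3
P = 37788.12 * 0.56 = 21161.3472 Pa

Answer: 21161.3472 Pa


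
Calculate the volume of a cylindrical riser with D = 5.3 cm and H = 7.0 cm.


Formula: V = pi * (D/2)^2 * H  (cylinder volume)
Radius = D/2 = 5.3/2 = 2.65 cm
V = pi * 2.65^2 * 7.0 = 154.4328 cm^3

154.4328 cm^3


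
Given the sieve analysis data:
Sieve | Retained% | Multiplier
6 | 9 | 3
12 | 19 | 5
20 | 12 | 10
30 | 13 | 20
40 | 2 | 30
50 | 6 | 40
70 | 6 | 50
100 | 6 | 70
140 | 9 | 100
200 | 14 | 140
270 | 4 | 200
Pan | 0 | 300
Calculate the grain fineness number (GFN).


Formula: GFN = sum(pct * multiplier) / sum(pct)
sum(pct * multiplier) = 5182
sum(pct) = 100
GFN = 5182 / 100 = 51.82

Final answer: 51.82


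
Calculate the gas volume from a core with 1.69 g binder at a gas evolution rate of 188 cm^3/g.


Formula: V_gas = W_binder * gas_evolution_rate
V = 1.69 g * 188 cm^3/g = 317.7200 cm^3


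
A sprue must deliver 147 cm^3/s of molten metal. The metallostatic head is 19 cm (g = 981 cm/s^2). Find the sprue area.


Formula: v = sqrt(2*g*h), A = Q/v
Velocity: v = sqrt(2 * 981 * 19) = sqrt(37278) = 193.0751 cm/s
Sprue area: A = Q / v = 147 / 193.0751 = 0.7614 cm^2

Final answer: 0.7614 cm^2


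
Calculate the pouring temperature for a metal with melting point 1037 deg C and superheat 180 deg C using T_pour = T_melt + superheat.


Formula: T_pour = T_melt + Superheat
T_pour = 1037 + 180 = 1217 deg C


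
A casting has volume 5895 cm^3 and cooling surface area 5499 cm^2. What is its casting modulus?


Formula: Casting Modulus M = V / A
M = 5895 cm^3 / 5499 cm^2 = 1.0720 cm

1.0720 cm


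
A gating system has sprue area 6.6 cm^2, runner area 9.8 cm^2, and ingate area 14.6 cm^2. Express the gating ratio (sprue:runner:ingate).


Sprue:Runner:Ingate = 1 : 9.8/6.6 : 14.6/6.6 = 1:1.48:2.21


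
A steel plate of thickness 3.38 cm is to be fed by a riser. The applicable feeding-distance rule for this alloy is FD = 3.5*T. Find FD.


Formula: FD = 3.5 * T  (riser feeding-distance rule)
FD = 3.5 * 3.38 cm = 11.8300 cm

Answer: 11.8300 cm


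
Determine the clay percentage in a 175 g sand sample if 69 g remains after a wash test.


Formula: Clay% = (W_total - W_washed) / W_total * 100
Clay mass = 175 - 69 = 106 g
Clay% = 106 / 175 * 100 = 60.5714%


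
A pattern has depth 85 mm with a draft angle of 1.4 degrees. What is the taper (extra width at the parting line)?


Formula: taper = depth * tan(draft_angle)
tan(1.4 deg) = 0.0244395
taper = 85 mm * 0.0244395 = 2.0774 mm

2.0774 mm


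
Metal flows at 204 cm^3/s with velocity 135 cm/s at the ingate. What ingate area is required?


Formula: A_ingate = Q / v  (continuity equation)
A = 204 cm^3/s / 135 cm/s = 1.5111 cm^2

Final answer: 1.5111 cm^2


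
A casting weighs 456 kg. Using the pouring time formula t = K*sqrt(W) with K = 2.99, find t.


Formula: t = K * sqrt(W)
sqrt(W) = sqrt(456) = 21.35416
t = 2.99 * 21.35416 = 63.8489 s


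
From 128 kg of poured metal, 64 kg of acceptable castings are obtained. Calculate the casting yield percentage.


Formula: Casting Yield = (W_good / W_total) * 100
Yield = (64 kg / 128 kg) * 100 = 50.0000%


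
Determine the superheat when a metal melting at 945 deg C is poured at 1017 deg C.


Formula: Superheat = T_pour - T_melt
Superheat = 1017 - 945 = 72 deg C

Final answer: 72 deg C


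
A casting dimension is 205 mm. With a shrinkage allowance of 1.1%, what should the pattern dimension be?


Formula: L_pattern = L_casting * (1 + shrinkage_rate/100)
Shrinkage factor = 1 + 1.1/100 = 1.011
L_pattern = 205 mm * 1.011 = 207.2550 mm

Answer: 207.2550 mm


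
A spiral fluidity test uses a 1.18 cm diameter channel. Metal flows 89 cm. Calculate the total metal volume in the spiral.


Formula: V = pi * (d/2)^2 * L  (cylinder volume)
Radius = 1.18/2 = 0.59 cm
V = pi * 0.59^2 * 89 = 97.3294 cm^3


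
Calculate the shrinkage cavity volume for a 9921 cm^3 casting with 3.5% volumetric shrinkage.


Formula: V_shrink = V_casting * shrinkage_pct / 100
V_shrink = 9921 cm^3 * 3.5 / 100 = 347.2350 cm^3

Answer: 347.2350 cm^3


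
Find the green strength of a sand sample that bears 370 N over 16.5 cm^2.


Formula: Compressive Strength = Force / Area
Strength = 370 N / 16.5 cm^2 = 22.4242 N/cm^2

Final answer: 22.4242 N/cm^2


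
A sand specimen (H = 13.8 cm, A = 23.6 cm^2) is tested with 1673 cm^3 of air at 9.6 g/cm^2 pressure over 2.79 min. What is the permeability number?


Formula: Permeability Number P = (V * H) / (p * A * t)
Numerator: V * H = 1673 * 13.8 = 23087.4
Denominator: p * A * t = 9.6 * 23.6 * 2.79 = 632.1024
P = 23087.4 / 632.1024 = 36.5248

36.5248


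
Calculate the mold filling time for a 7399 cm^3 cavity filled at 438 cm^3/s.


Formula: t_fill = V_mold / Q_flow
t = 7399 cm^3 / 438 cm^3/s = 16.8927 s

16.8927 s


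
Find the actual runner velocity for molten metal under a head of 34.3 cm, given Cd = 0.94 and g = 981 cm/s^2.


Formula: v = Cd * sqrt(2 * g * h)  (Torricelli with discharge coefficient)
2*g*h = 2 * 981 * 34.3 = 67296.6 cm^2/s^2
sqrt(67296.6) = 259.41588 cm/s
v = 0.94 * 259.41588 = 243.8509 cm/s


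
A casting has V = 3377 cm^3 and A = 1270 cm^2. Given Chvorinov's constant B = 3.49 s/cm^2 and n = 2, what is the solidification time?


Formula: t_s = B * (V/A)^n  (Chvorinov's rule, n=2)
Modulus M = V/A = 3377/1270 = 2.659055 cm
M^2 = 2.659055^2 = 7.070573 cm^2
t_s = 3.49 * 7.070573 = 24.6763 s


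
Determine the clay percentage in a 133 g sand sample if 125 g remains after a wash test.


Formula: Clay% = (W_total - W_washed) / W_total * 100
Clay mass = 133 - 125 = 8 g
Clay% = 8 / 133 * 100 = 6.0150%

Answer: 6.0150%


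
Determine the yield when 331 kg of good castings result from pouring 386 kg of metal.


Formula: Casting Yield = (W_good / W_total) * 100
Yield = (331 kg / 386 kg) * 100 = 85.7513%


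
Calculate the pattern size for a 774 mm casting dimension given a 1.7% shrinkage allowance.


Formula: L_pattern = L_casting * (1 + shrinkage_rate/100)
Shrinkage factor = 1 + 1.7/100 = 1.017
L_pattern = 774 mm * 1.017 = 787.1580 mm

Final answer: 787.1580 mm


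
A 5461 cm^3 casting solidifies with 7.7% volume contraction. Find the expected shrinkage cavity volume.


Formula: V_shrink = V_casting * shrinkage_pct / 100
V_shrink = 5461 cm^3 * 7.7 / 100 = 420.4970 cm^3


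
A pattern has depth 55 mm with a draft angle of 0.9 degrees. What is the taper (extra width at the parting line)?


Formula: taper = depth * tan(draft_angle)
tan(0.9 deg) = 0.0157093
taper = 55 mm * 0.0157093 = 0.8640 mm

Answer: 0.8640 mm


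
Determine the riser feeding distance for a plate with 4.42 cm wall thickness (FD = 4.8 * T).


Formula: FD = 4.8 * T  (riser feeding-distance rule)
FD = 4.8 * 4.42 cm = 21.2160 cm

21.2160 cm


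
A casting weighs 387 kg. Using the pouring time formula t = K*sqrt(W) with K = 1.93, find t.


Formula: t = K * sqrt(W)
sqrt(W) = sqrt(387) = 19.67232
t = 1.93 * 19.67232 = 37.9676 s


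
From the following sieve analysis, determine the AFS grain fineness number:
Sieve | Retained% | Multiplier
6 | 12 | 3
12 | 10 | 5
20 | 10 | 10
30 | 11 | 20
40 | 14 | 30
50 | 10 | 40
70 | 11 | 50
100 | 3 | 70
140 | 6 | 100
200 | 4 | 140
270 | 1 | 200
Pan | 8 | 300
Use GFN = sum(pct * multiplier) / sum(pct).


Formula: GFN = sum(pct * multiplier) / sum(pct)
sum(pct * multiplier) = 5746
sum(pct) = 100
GFN = 5746 / 100 = 57.46


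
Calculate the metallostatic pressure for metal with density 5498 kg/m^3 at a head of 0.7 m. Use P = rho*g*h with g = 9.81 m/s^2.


Formula: P = rho * g * h
rho * g = 5498 * 9.81 = 53935.38 N/m^3
P = 53935.38 * 0.7 = 37754.7660 Pa

Final answer: 37754.7660 Pa


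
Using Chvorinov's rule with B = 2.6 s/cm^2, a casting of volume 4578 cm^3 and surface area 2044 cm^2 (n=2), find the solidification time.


Formula: t_s = B * (V/A)^n  (Chvorinov's rule, n=2)
Modulus M = V/A = 4578/2044 = 2.239726 cm
M^2 = 2.239726^2 = 5.016373 cm^2
t_s = 2.6 * 5.016373 = 13.0426 s

Answer: 13.0426 s


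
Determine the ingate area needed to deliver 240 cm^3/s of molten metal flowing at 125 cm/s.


Formula: A_ingate = Q / v  (continuity equation)
A = 240 cm^3/s / 125 cm/s = 1.9200 cm^2


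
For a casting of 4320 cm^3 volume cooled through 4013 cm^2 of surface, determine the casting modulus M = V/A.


Formula: Casting Modulus M = V / A
M = 4320 cm^3 / 4013 cm^2 = 1.0765 cm

1.0765 cm


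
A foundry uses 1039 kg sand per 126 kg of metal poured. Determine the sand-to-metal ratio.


Formula: Sand-to-Metal Ratio = W_sand / W_metal
Ratio = 1039 kg / 126 kg = 8.2460

Answer: 8.2460


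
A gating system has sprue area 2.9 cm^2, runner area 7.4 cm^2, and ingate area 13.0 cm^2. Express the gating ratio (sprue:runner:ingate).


Sprue:Runner:Ingate = 1 : 7.4/2.9 : 13.0/2.9 = 1:2.55:4.48

Answer: 1:2.55:4.48


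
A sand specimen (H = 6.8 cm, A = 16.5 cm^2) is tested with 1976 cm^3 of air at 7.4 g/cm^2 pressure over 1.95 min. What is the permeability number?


Formula: Permeability Number P = (V * H) / (p * A * t)
Numerator: V * H = 1976 * 6.8 = 13436.8
Denominator: p * A * t = 7.4 * 16.5 * 1.95 = 238.095
P = 13436.8 / 238.095 = 56.4346


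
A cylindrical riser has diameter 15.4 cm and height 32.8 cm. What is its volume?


Formula: V = pi * (D/2)^2 * H  (cylinder volume)
Radius = D/2 = 15.4/2 = 7.7 cm
V = pi * 7.7^2 * 32.8 = 6109.4929 cm^3

Answer: 6109.4929 cm^3


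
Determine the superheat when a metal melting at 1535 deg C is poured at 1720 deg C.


Formula: Superheat = T_pour - T_melt
Superheat = 1720 - 1535 = 185 deg C

185 deg C


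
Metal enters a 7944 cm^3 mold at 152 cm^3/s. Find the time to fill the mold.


Formula: t_fill = V_mold / Q_flow
t = 7944 cm^3 / 152 cm^3/s = 52.2632 s

Final answer: 52.2632 s


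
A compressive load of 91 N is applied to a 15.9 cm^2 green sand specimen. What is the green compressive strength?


Formula: Compressive Strength = Force / Area
Strength = 91 N / 15.9 cm^2 = 5.7233 N/cm^2

Answer: 5.7233 N/cm^2


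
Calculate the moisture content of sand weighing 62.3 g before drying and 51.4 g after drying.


Formula: MC = (W_wet - W_dry) / W_wet * 100
Water mass = 62.3 - 51.4 = 10.9 g
MC = 10.9 / 62.3 * 100 = 17.4960%

Answer: 17.4960%


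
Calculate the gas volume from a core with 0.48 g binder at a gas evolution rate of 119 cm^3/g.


Formula: V_gas = W_binder * gas_evolution_rate
V = 0.48 g * 119 cm^3/g = 57.1200 cm^3

Answer: 57.1200 cm^3


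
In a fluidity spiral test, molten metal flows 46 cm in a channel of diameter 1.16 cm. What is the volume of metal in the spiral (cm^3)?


Formula: V = pi * (d/2)^2 * L  (cylinder volume)
Radius = 1.16/2 = 0.58 cm
V = pi * 0.58^2 * 46 = 48.6143 cm^3


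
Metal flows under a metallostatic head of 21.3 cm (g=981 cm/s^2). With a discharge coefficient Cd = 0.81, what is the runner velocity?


Formula: v = Cd * sqrt(2 * g * h)  (Torricelli with discharge coefficient)
2*g*h = 2 * 981 * 21.3 = 41790.6 cm^2/s^2
sqrt(41790.6) = 204.42749 cm/s
v = 0.81 * 204.42749 = 165.5863 cm/s

Final answer: 165.5863 cm/s


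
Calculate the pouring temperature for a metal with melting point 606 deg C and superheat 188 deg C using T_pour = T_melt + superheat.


Formula: T_pour = T_melt + Superheat
T_pour = 606 + 188 = 794 deg C

Final answer: 794 deg C


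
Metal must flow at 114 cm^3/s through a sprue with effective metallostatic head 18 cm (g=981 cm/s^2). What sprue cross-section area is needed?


Formula: v = sqrt(2*g*h), A = Q/v
Velocity: v = sqrt(2 * 981 * 18) = sqrt(35316) = 187.9255 cm/s
Sprue area: A = Q / v = 114 / 187.9255 = 0.6066 cm^2

Answer: 0.6066 cm^2


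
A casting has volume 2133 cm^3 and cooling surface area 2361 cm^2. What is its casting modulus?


Formula: Casting Modulus M = V / A
M = 2133 cm^3 / 2361 cm^2 = 0.9034 cm

Final answer: 0.9034 cm


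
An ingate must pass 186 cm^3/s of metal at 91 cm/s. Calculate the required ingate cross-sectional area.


Formula: A_ingate = Q / v  (continuity equation)
A = 186 cm^3/s / 91 cm/s = 2.0440 cm^2

2.0440 cm^2


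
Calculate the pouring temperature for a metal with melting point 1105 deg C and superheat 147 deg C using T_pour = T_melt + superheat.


Formula: T_pour = T_melt + Superheat
T_pour = 1105 + 147 = 1252 deg C

Final answer: 1252 deg C


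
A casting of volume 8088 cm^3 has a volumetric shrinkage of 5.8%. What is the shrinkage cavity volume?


Formula: V_shrink = V_casting * shrinkage_pct / 100
V_shrink = 8088 cm^3 * 5.8 / 100 = 469.1040 cm^3

Answer: 469.1040 cm^3


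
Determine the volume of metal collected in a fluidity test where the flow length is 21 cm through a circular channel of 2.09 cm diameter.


Formula: V = pi * (d/2)^2 * L  (cylinder volume)
Radius = 2.09/2 = 1.045 cm
V = pi * 1.045^2 * 21 = 72.0447 cm^3


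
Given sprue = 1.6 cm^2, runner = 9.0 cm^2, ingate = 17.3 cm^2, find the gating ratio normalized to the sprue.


Sprue:Runner:Ingate = 1 : 9.0/1.6 : 17.3/1.6 = 1:5.63:10.81


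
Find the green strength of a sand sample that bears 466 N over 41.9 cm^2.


Formula: Compressive Strength = Force / Area
Strength = 466 N / 41.9 cm^2 = 11.1217 N/cm^2

Answer: 11.1217 N/cm^2


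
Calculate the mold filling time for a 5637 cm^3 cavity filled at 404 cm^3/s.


Formula: t_fill = V_mold / Q_flow
t = 5637 cm^3 / 404 cm^3/s = 13.9530 s

Answer: 13.9530 s


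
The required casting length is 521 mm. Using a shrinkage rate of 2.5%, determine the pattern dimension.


Formula: L_pattern = L_casting * (1 + shrinkage_rate/100)
Shrinkage factor = 1 + 2.5/100 = 1.025
L_pattern = 521 mm * 1.025 = 534.0250 mm

Answer: 534.0250 mm


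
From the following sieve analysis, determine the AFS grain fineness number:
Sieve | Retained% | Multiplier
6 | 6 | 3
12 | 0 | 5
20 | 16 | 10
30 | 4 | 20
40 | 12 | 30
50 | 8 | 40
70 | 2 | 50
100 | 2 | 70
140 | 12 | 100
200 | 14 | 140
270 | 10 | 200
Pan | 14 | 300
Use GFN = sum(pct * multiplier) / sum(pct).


Formula: GFN = sum(pct * multiplier) / sum(pct)
sum(pct * multiplier) = 10538
sum(pct) = 100
GFN = 10538 / 100 = 105.38

Final answer: 105.38


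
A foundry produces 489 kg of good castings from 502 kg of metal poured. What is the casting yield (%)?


Formula: Casting Yield = (W_good / W_total) * 100
Yield = (489 kg / 502 kg) * 100 = 97.4104%


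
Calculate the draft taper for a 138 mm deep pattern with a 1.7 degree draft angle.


Formula: taper = depth * tan(draft_angle)
tan(1.7 deg) = 0.0296793
taper = 138 mm * 0.0296793 = 4.0957 mm

Answer: 4.0957 mm


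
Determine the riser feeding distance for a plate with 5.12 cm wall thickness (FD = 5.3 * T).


Formula: FD = 5.3 * T  (riser feeding-distance rule)
FD = 5.3 * 5.12 cm = 27.1360 cm

Final answer: 27.1360 cm


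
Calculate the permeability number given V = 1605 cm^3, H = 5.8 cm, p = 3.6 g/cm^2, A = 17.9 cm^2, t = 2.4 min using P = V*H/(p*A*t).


Formula: Permeability Number P = (V * H) / (p * A * t)
Numerator: V * H = 1605 * 5.8 = 9309.0
Denominator: p * A * t = 3.6 * 17.9 * 2.4 = 154.656
P = 9309.0 / 154.656 = 60.1917

Answer: 60.1917


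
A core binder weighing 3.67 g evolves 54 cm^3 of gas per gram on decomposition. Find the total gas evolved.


Formula: V_gas = W_binder * gas_evolution_rate
V = 3.67 g * 54 cm^3/g = 198.1800 cm^3


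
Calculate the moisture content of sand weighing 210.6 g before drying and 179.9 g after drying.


Formula: MC = (W_wet - W_dry) / W_wet * 100
Water mass = 210.6 - 179.9 = 30.7 g
MC = 30.7 / 210.6 * 100 = 14.5774%

Final answer: 14.5774%


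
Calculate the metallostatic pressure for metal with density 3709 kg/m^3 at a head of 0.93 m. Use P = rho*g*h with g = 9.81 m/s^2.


Formula: P = rho * g * h
rho * g = 3709 * 9.81 = 36385.29 N/m^3
P = 36385.29 * 0.93 = 33838.3197 Pa


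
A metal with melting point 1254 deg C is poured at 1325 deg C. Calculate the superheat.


Formula: Superheat = T_pour - T_melt
Superheat = 1325 - 1254 = 71 deg C

71 deg C


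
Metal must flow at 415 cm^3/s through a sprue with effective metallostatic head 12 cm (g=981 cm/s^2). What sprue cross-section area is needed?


Formula: v = sqrt(2*g*h), A = Q/v
Velocity: v = sqrt(2 * 981 * 12) = sqrt(23544) = 153.4405 cm/s
Sprue area: A = Q / v = 415 / 153.4405 = 2.7046 cm^2

2.7046 cm^2


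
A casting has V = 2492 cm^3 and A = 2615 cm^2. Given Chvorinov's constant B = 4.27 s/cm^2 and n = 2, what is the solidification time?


Formula: t_s = B * (V/A)^n  (Chvorinov's rule, n=2)
Modulus M = V/A = 2492/2615 = 0.952964 cm
M^2 = 0.952964^2 = 0.908140 cm^2
t_s = 4.27 * 0.908140 = 3.8778 s

3.8778 s


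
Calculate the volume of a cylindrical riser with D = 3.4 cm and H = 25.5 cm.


Formula: V = pi * (D/2)^2 * H  (cylinder volume)
Radius = D/2 = 3.4/2 = 1.7 cm
V = pi * 1.7^2 * 25.5 = 231.5197 cm^3

231.5197 cm^3


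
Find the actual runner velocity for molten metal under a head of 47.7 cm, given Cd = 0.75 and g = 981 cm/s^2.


Formula: v = Cd * sqrt(2 * g * h)  (Torricelli with discharge coefficient)
2*g*h = 2 * 981 * 47.7 = 93587.4 cm^2/s^2
sqrt(93587.4) = 305.92058 cm/s
v = 0.75 * 305.92058 = 229.4404 cm/s


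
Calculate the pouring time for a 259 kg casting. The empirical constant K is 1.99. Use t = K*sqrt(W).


Formula: t = K * sqrt(W)
sqrt(W) = sqrt(259) = 16.09348
t = 1.99 * 16.09348 = 32.0260 s

Final answer: 32.0260 s


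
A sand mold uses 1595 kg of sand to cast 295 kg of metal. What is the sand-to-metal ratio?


Formula: Sand-to-Metal Ratio = W_sand / W_metal
Ratio = 1595 kg / 295 kg = 5.4068

Final answer: 5.4068


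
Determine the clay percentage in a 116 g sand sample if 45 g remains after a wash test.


Formula: Clay% = (W_total - W_washed) / W_total * 100
Clay mass = 116 - 45 = 71 g
Clay% = 71 / 116 * 100 = 61.2069%

61.2069%


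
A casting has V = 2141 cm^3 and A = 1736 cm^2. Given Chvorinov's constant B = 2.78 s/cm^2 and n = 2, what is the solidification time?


Formula: t_s = B * (V/A)^n  (Chvorinov's rule, n=2)
Modulus M = V/A = 2141/1736 = 1.233295 cm
M^2 = 1.233295^2 = 1.521017 cm^2
t_s = 2.78 * 1.521017 = 4.2284 s

Final answer: 4.2284 s


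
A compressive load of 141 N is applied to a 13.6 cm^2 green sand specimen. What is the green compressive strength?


Formula: Compressive Strength = Force / Area
Strength = 141 N / 13.6 cm^2 = 10.3676 N/cm^2

Final answer: 10.3676 N/cm^2


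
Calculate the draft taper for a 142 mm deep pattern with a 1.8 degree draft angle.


Formula: taper = depth * tan(draft_angle)
tan(1.8 deg) = 0.0314263
taper = 142 mm * 0.0314263 = 4.4625 mm

Final answer: 4.4625 mm


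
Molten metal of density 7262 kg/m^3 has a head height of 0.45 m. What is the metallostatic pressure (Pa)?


Formula: P = rho * g * h
rho * g = 7262 * 9.81 = 71240.22 N/m^3
P = 71240.22 * 0.45 = 32058.0990 Pa

32058.0990 Pa


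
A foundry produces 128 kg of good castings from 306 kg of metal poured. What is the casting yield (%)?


Formula: Casting Yield = (W_good / W_total) * 100
Yield = (128 kg / 306 kg) * 100 = 41.8301%

Answer: 41.8301%


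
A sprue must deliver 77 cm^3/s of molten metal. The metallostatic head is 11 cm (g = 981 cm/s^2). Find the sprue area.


Formula: v = sqrt(2*g*h), A = Q/v
Velocity: v = sqrt(2 * 981 * 11) = sqrt(21582) = 146.9081 cm/s
Sprue area: A = Q / v = 77 / 146.9081 = 0.5241 cm^2

Answer: 0.5241 cm^2


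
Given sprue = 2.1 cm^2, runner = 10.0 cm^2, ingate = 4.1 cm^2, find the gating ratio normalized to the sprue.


Sprue:Runner:Ingate = 1 : 10.0/2.1 : 4.1/2.1 = 1:4.76:1.95

1:4.76:1.95


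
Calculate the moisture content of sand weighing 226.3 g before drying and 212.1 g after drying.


Formula: MC = (W_wet - W_dry) / W_wet * 100
Water mass = 226.3 - 212.1 = 14.2 g
MC = 14.2 / 226.3 * 100 = 6.2749%


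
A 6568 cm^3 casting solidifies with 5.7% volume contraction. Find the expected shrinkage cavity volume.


Formula: V_shrink = V_casting * shrinkage_pct / 100
V_shrink = 6568 cm^3 * 5.7 / 100 = 374.3760 cm^3

Answer: 374.3760 cm^3


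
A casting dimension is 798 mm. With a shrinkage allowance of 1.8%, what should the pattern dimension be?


Formula: L_pattern = L_casting * (1 + shrinkage_rate/100)
Shrinkage factor = 1 + 1.8/100 = 1.018
L_pattern = 798 mm * 1.018 = 812.3640 mm

Final answer: 812.3640 mm


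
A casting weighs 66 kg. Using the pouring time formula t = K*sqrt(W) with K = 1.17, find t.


Formula: t = K * sqrt(W)
sqrt(W) = sqrt(66) = 8.12404
t = 1.17 * 8.12404 = 9.5051 s

Final answer: 9.5051 s


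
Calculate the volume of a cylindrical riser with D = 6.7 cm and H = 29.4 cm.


Formula: V = pi * (D/2)^2 * H  (cylinder volume)
Radius = D/2 = 6.7/2 = 3.35 cm
V = pi * 3.35^2 * 29.4 = 1036.5418 cm^3


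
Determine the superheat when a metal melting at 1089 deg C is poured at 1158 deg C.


Formula: Superheat = T_pour - T_melt
Superheat = 1158 - 1089 = 69 deg C


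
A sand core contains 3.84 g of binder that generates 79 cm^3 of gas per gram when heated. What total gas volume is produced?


Formula: V_gas = W_binder * gas_evolution_rate
V = 3.84 g * 79 cm^3/g = 303.3600 cm^3

303.3600 cm^3


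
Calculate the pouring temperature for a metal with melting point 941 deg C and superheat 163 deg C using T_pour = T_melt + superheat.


Formula: T_pour = T_melt + Superheat
T_pour = 941 + 163 = 1104 deg C

Final answer: 1104 deg C


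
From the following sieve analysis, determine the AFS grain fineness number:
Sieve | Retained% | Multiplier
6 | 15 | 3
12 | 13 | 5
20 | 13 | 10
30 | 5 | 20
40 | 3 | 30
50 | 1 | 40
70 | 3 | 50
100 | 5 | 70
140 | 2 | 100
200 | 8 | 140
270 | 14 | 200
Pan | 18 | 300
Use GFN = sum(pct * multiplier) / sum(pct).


Formula: GFN = sum(pct * multiplier) / sum(pct)
sum(pct * multiplier) = 10490
sum(pct) = 100
GFN = 10490 / 100 = 104.90

Answer: 104.90


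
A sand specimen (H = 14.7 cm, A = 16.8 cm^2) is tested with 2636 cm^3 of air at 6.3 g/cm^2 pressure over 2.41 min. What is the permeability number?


Formula: Permeability Number P = (V * H) / (p * A * t)
Numerator: V * H = 2636 * 14.7 = 38749.2
Denominator: p * A * t = 6.3 * 16.8 * 2.41 = 255.0744
P = 38749.2 / 255.0744 = 151.9133


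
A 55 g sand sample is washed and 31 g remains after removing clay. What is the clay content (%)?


Formula: Clay% = (W_total - W_washed) / W_total * 100
Clay mass = 55 - 31 = 24 g
Clay% = 24 / 55 * 100 = 43.6364%

43.6364%


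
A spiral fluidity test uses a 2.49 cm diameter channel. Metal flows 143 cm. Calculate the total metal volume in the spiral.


Formula: V = pi * (d/2)^2 * L  (cylinder volume)
Radius = 2.49/2 = 1.245 cm
V = pi * 1.245^2 * 143 = 696.3452 cm^3

Final answer: 696.3452 cm^3


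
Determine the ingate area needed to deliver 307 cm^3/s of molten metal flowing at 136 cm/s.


Formula: A_ingate = Q / v  (continuity equation)
A = 307 cm^3/s / 136 cm/s = 2.2574 cm^2


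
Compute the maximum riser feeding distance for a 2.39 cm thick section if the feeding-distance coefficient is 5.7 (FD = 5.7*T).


Formula: FD = 5.7 * T  (riser feeding-distance rule)
FD = 5.7 * 2.39 cm = 13.6230 cm


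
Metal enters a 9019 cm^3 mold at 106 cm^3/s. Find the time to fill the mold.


Formula: t_fill = V_mold / Q_flow
t = 9019 cm^3 / 106 cm^3/s = 85.0849 s

85.0849 s


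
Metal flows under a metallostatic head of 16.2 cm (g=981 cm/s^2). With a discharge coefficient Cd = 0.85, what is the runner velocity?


Formula: v = Cd * sqrt(2 * g * h)  (Torricelli with discharge coefficient)
2*g*h = 2 * 981 * 16.2 = 31784.4 cm^2/s^2
sqrt(31784.4) = 178.28180 cm/s
v = 0.85 * 178.28180 = 151.5395 cm/s

Answer: 151.5395 cm/s


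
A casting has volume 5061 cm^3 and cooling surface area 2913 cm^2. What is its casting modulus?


Formula: Casting Modulus M = V / A
M = 5061 cm^3 / 2913 cm^2 = 1.7374 cm

Final answer: 1.7374 cm


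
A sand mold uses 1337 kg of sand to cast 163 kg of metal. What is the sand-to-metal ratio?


Formula: Sand-to-Metal Ratio = W_sand / W_metal
Ratio = 1337 kg / 163 kg = 8.2025

Final answer: 8.2025


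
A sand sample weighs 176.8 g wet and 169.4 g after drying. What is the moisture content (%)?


Formula: MC = (W_wet - W_dry) / W_wet * 100
Water mass = 176.8 - 169.4 = 7.4 g
MC = 7.4 / 176.8 * 100 = 4.1855%

Answer: 4.1855%


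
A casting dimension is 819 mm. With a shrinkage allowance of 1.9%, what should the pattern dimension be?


Formula: L_pattern = L_casting * (1 + shrinkage_rate/100)
Shrinkage factor = 1 + 1.9/100 = 1.019
L_pattern = 819 mm * 1.019 = 834.5610 mm

Final answer: 834.5610 mm


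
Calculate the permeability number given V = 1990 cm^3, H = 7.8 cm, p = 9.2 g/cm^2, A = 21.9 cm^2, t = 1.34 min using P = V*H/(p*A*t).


Formula: Permeability Number P = (V * H) / (p * A * t)
Numerator: V * H = 1990 * 7.8 = 15522.0
Denominator: p * A * t = 9.2 * 21.9 * 1.34 = 269.9832
P = 15522.0 / 269.9832 = 57.4925

57.4925


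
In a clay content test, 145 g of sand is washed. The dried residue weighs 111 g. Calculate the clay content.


Formula: Clay% = (W_total - W_washed) / W_total * 100
Clay mass = 145 - 111 = 34 g
Clay% = 34 / 145 * 100 = 23.4483%

Answer: 23.4483%


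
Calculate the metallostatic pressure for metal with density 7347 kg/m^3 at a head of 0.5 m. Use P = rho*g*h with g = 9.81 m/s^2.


Formula: P = rho * g * h
rho * g = 7347 * 9.81 = 72074.07 N/m^3
P = 72074.07 * 0.5 = 36037.0350 Pa

Answer: 36037.0350 Pa


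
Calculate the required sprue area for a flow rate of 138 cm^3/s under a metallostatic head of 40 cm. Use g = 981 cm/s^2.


Formula: v = sqrt(2*g*h), A = Q/v
Velocity: v = sqrt(2 * 981 * 40) = sqrt(78480) = 280.1428 cm/s
Sprue area: A = Q / v = 138 / 280.1428 = 0.4926 cm^2

0.4926 cm^2


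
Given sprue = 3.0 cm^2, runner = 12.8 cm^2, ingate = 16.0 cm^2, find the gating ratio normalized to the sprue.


Sprue:Runner:Ingate = 1 : 12.8/3.0 : 16.0/3.0 = 1:4.27:5.33


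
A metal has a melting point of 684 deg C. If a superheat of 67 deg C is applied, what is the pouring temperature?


Formula: T_pour = T_melt + Superheat
T_pour = 684 + 67 = 751 deg C


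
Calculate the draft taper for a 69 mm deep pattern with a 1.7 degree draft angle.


Formula: taper = depth * tan(draft_angle)
tan(1.7 deg) = 0.0296793
taper = 69 mm * 0.0296793 = 2.0479 mm

2.0479 mm


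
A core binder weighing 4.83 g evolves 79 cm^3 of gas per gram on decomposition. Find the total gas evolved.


Formula: V_gas = W_binder * gas_evolution_rate
V = 4.83 g * 79 cm^3/g = 381.5700 cm^3

Answer: 381.5700 cm^3


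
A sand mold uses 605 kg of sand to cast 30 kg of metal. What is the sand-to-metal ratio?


Formula: Sand-to-Metal Ratio = W_sand / W_metal
Ratio = 605 kg / 30 kg = 20.1667

20.1667


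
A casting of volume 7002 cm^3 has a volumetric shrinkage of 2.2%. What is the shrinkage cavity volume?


Formula: V_shrink = V_casting * shrinkage_pct / 100
V_shrink = 7002 cm^3 * 2.2 / 100 = 154.0440 cm^3

154.0440 cm^3


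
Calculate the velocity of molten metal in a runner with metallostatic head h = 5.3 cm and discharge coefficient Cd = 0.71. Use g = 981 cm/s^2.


Formula: v = Cd * sqrt(2 * g * h)  (Torricelli with discharge coefficient)
2*g*h = 2 * 981 * 5.3 = 10398.6 cm^2/s^2
sqrt(10398.6) = 101.97353 cm/s
v = 0.71 * 101.97353 = 72.4012 cm/s

Answer: 72.4012 cm/s


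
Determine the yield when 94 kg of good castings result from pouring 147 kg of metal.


Formula: Casting Yield = (W_good / W_total) * 100
Yield = (94 kg / 147 kg) * 100 = 63.9456%

Final answer: 63.9456%


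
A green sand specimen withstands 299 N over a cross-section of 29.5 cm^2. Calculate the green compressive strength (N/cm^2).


Formula: Compressive Strength = Force / Area
Strength = 299 N / 29.5 cm^2 = 10.1356 N/cm^2

10.1356 N/cm^2


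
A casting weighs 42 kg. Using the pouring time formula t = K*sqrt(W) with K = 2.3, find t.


Formula: t = K * sqrt(W)
sqrt(W) = sqrt(42) = 6.48074
t = 2.3 * 6.48074 = 14.9057 s


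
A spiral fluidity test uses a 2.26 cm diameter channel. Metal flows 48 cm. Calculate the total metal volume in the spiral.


Formula: V = pi * (d/2)^2 * L  (cylinder volume)
Radius = 2.26/2 = 1.13 cm
V = pi * 1.13^2 * 48 = 192.5520 cm^3

Final answer: 192.5520 cm^3


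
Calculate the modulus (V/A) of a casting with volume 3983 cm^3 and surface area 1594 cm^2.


Formula: Casting Modulus M = V / A
M = 3983 cm^3 / 1594 cm^2 = 2.4987 cm

Answer: 2.4987 cm


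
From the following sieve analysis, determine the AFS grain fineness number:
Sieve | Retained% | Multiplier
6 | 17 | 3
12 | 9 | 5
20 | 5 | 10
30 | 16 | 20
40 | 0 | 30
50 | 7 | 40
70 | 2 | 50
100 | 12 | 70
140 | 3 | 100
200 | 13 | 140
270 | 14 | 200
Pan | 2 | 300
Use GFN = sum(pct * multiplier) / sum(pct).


Formula: GFN = sum(pct * multiplier) / sum(pct)
sum(pct * multiplier) = 7206
sum(pct) = 100
GFN = 7206 / 100 = 72.06

Answer: 72.06


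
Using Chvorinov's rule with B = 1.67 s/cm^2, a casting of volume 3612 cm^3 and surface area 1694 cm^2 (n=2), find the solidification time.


Formula: t_s = B * (V/A)^n  (Chvorinov's rule, n=2)
Modulus M = V/A = 3612/1694 = 2.132231 cm
M^2 = 2.132231^2 = 4.546409 cm^2
t_s = 1.67 * 4.546409 = 7.5925 s

Answer: 7.5925 s


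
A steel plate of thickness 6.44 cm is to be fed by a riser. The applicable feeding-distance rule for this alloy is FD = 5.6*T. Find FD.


Formula: FD = 5.6 * T  (riser feeding-distance rule)
FD = 5.6 * 6.44 cm = 36.0640 cm

Final answer: 36.0640 cm


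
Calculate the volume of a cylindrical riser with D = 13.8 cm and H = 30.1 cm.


Formula: V = pi * (D/2)^2 * H  (cylinder volume)
Radius = D/2 = 13.8/2 = 6.9 cm
V = pi * 6.9^2 * 30.1 = 4502.0939 cm^3


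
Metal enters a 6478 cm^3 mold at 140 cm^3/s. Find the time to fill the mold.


Formula: t_fill = V_mold / Q_flow
t = 6478 cm^3 / 140 cm^3/s = 46.2714 s


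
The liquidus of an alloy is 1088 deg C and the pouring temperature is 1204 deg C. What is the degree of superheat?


Formula: Superheat = T_pour - T_melt
Superheat = 1204 - 1088 = 116 deg C

Answer: 116 deg C


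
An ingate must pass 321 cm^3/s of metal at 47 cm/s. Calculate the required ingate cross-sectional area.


Formula: A_ingate = Q / v  (continuity equation)
A = 321 cm^3/s / 47 cm/s = 6.8298 cm^2

6.8298 cm^2


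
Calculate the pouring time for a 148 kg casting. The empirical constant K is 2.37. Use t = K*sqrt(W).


Formula: t = K * sqrt(W)
sqrt(W) = sqrt(148) = 12.16553
t = 2.37 * 12.16553 = 28.8323 s


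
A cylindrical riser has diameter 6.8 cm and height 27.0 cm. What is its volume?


Formula: V = pi * (D/2)^2 * H  (cylinder volume)
Radius = D/2 = 6.8/2 = 3.4 cm
V = pi * 3.4^2 * 27.0 = 980.5539 cm^3

Answer: 980.5539 cm^3


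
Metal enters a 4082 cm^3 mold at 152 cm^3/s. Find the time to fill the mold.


Formula: t_fill = V_mold / Q_flow
t = 4082 cm^3 / 152 cm^3/s = 26.8553 s

26.8553 s


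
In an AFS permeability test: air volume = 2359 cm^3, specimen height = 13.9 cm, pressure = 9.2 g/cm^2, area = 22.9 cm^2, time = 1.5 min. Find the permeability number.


Formula: Permeability Number P = (V * H) / (p * A * t)
Numerator: V * H = 2359 * 13.9 = 32790.1
Denominator: p * A * t = 9.2 * 22.9 * 1.5 = 316.02
P = 32790.1 / 316.02 = 103.7596

Final answer: 103.7596


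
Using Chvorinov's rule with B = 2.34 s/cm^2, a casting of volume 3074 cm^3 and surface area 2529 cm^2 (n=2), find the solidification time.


Formula: t_s = B * (V/A)^n  (Chvorinov's rule, n=2)
Modulus M = V/A = 3074/2529 = 1.215500 cm
M^2 = 1.215500^2 = 1.477440 cm^2
t_s = 2.34 * 1.477440 = 3.4572 s

Answer: 3.4572 s


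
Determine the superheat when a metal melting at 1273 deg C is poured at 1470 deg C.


Formula: Superheat = T_pour - T_melt
Superheat = 1470 - 1273 = 197 deg C

197 deg C
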